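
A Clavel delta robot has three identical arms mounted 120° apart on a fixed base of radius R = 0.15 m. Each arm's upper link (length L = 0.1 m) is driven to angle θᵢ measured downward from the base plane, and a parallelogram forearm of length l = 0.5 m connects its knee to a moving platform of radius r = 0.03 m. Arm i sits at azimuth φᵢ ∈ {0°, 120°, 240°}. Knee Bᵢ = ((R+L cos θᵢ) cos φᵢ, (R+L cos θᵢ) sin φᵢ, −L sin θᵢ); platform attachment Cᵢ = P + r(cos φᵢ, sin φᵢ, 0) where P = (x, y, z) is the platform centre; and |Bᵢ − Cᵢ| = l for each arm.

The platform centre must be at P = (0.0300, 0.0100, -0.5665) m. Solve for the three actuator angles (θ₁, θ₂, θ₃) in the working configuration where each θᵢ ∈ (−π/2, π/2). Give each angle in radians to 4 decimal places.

rotate P by −φ1: (0.0300, 0.0100, -0.5665)
  A cos θ + B sin θ = C:  0.0900·cos θ + -0.5665·sin θ = -0.4456
  γ=atan2(-0.5665,0.0900)=-1.4132;  ψ=arccos(-0.7769)=2.4605;  θ1=γ+ψ≈1.0472
rotate P by −φ2: (-0.0063, -0.0310, -0.5665)
  A cos θ + B sin θ = C:  0.1263·cos θ + -0.5665·sin θ = -0.4892
  γ=atan2(-0.5665,0.1263)=-1.3514;  ψ=arccos(-0.8429)=2.5734;  θ2=γ+ψ≈1.2220
rotate P by −φ3: (-0.0237, 0.0210, -0.5665)
  A=0.1437, B=-0.5665, C=(l²−L²−A²−y'²−z²)/(2L)=-0.5100
  √(A²+B²)=0.5844;  θ3 = -1.3224+2.6314 ≈ 1.3090

θ₁ = 1.0472, θ₂ = 1.2220, θ₃ = 1.3090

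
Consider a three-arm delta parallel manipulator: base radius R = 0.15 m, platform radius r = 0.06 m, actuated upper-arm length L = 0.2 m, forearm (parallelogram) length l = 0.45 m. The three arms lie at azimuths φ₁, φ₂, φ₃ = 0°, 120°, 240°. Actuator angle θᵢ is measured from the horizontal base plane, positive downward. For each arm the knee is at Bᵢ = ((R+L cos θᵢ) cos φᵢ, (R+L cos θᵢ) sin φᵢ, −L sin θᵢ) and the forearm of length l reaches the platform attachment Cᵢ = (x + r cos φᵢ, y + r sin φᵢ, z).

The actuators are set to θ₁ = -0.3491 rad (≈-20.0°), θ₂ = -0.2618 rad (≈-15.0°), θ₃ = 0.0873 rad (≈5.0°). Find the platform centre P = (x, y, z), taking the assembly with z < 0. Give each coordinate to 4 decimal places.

arm 1 at φ=0.0°: (R−r)+L cos θ1 = 0.2779;  S1 = (0.2779, 0.0000, 0.0684)
arm 2 at φ=120.0°: (R−r)+L cos θ2 = 0.2832;  S2 = (-0.1416, 0.2452, 0.0518)
S3 = (0.2892·cos240.0°, 0.2892·sin240.0°, -0.0174) = (-0.1446, -0.2505, -0.0174)
eliminate P² terms by subtracting sphere 1 from 2 and 3
[-0.8391 0.4905 -0.0333]·P = 0.0009;  [-0.8451 -0.5010 -0.1717]·P = 0.0020
det = 0.8349;  x = -0.0018+-0.1209z,  y = -0.0011+-0.1389z
quadratic in z: (1.0339)z²+(-0.0689)z+(-0.1196)=0, √Δ=0.7066 → z ∈ {-0.3084, 0.3751}; z = -0.3084 (taking z<0)
x = 0.0355, y = 0.0417

(0.0355, 0.0417, -0.3084)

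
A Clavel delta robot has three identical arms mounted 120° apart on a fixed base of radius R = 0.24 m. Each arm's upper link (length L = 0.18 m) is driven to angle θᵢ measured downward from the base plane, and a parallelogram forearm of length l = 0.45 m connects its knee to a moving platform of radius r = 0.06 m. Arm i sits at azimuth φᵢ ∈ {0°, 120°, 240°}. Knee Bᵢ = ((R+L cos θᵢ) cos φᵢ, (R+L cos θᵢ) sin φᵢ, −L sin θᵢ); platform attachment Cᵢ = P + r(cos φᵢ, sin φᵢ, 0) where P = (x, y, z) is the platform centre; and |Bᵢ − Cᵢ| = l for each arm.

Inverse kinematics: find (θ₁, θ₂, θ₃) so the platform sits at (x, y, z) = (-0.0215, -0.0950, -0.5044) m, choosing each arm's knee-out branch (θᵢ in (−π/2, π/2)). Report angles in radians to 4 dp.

θ₁ = 1.1347, θ₂ = 1.3089, θ₃ = 0.6980

φ1=0.0° → target in arm frame (-0.0215, -0.0950)
  A=0.2015, B=-0.5044, C=(l²−L²−A²−y'²−z²)/(2L)=-0.3721
  γ=atan2(-0.5044,0.2015)=-1.1907;  ψ=arccos(-0.6850)=2.3254;  θ1=γ+ψ≈1.1347
φ2=120.0° → target in arm frame (-0.0715, 0.0661)
  e−x'=0.2515;  (l²−L²−(e−x')²−y'²−z²)/2L = -0.4221
  γ=atan2(-0.5044,0.2515)=-1.1082;  ψ=arccos(-0.7489)=2.4172;  θ2=γ+ψ≈1.3089
φ3=240.0° → target in arm frame (0.0930, 0.0289)
  A=0.0870, B=-0.5044, C=(l²−L²−A²−y'²−z²)/(2L)=-0.2576
  √(A²+B²)=0.5118;  θ3 = -1.4000+2.0981 ≈ 0.6980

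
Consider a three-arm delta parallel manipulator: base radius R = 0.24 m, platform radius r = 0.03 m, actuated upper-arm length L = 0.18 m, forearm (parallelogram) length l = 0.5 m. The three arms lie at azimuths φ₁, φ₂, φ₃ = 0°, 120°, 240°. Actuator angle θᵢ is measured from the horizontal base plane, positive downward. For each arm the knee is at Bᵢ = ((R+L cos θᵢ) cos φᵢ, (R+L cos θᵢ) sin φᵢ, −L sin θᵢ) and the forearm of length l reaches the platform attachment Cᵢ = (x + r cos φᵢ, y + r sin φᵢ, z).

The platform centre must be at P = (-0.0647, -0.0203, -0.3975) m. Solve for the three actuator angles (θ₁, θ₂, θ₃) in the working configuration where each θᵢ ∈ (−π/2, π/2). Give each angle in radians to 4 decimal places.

arm 1 (φ=0.0°): x'=-0.0647, y'=-0.0203
  A cos θ + B sin θ = C:  0.2747·cos θ + -0.3975·sin θ = -0.0452
  γ=atan2(-0.3975,0.2747)=-0.9661;  ψ=arccos(-0.0936)=1.6645;  θ1=γ+ψ≈0.6984
rotate P by −φ2: (0.0148, 0.0662, -0.3975)
  A=0.1952, B=-0.3975, C=(l²−L²−A²−y'²−z²)/(2L)=0.0475
  γ=atan2(-0.3975,0.1952)=-1.1143;  ψ=arccos(0.1073)=1.4633;  θ2=γ+ψ≈0.3491
φ3=240.0° → target in arm frame (0.0499, -0.0459)
  e−x'=0.1601;  (l²−L²−(e−x')²−y'²−z²)/2L = 0.0885
  θ3 = atan2(B,A) + arccos(C/0.4285) = 0.1748

θ₁ = 0.6984, θ₂ = 0.3491, θ₃ = 0.1748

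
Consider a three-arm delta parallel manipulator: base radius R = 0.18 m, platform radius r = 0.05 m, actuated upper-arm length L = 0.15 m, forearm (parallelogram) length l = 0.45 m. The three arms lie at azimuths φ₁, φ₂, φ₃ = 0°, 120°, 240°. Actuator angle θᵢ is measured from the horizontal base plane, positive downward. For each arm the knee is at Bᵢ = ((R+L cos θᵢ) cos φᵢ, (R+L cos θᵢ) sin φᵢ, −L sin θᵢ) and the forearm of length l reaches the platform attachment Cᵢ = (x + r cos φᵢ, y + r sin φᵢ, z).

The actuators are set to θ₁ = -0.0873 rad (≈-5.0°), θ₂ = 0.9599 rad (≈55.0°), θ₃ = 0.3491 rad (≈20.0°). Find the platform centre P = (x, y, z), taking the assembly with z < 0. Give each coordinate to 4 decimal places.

φ1=0.0°: virtual centre (0.2794, 0.0000, 0.0131), radius l
arm 2 at φ=120.0°: (R−r)+L cos θ2 = 0.2160;  S2 = (-0.1080, 0.1871, -0.1229)
arm 3 at φ=240.0°: (R−r)+L cos θ3 = 0.2710;  S3 = (-0.1355, -0.2347, -0.0513)
subtract pairs → two planes through P
linear system: -0.7749x+0.3742y = -0.0165−-0.2719z; -0.8298x+-0.4693y = -0.0022−-0.1288z
det = 0.6742;  x = 0.0127+-0.2607z,  y = -0.0178+0.1867z
sphere 1 gives Az²+Bz+C=0 with A=1.1028, B=0.1063, C=-0.1309;  B²−4AC=0.5886;  roots -0.3960, 0.2996;  negative root z = -0.3960
x = 0.1160, y = -0.0917

(0.1160, -0.0917, -0.3960)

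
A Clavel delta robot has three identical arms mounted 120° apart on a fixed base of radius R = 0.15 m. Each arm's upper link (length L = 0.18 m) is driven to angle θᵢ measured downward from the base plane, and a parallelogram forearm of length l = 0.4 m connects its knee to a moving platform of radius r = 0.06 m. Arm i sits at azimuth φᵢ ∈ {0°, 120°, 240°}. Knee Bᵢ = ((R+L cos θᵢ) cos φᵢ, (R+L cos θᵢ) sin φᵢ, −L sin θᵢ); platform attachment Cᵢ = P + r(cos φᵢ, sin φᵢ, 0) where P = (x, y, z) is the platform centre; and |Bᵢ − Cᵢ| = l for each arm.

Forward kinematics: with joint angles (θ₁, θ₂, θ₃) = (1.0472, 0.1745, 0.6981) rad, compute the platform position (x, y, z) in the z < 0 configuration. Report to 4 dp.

(-0.1245, 0.0817, -0.4021)

S1 = (0.1800·cos0.0°, 0.1800·sin0.0°, -0.1559) = (0.1800, 0.0000, -0.1559)
arm 2 at φ=120.0°: (R−r)+L cos θ2 = 0.2673;  S2 = (-0.1336, 0.2315, -0.0313)
φ3=240.0°: virtual centre (-0.1139, -0.1974, -0.1157), radius l
|S₂|²−|S₁|² = 0.0157;  |S₃|²−|S₁|² = 0.0086
plane₁₂: -0.6273x+0.4629y+0.2493z = 0.0157
det = 0.5197;  x = -0.0196+0.2609z,  y = 0.0074+-0.1850z
quadratic in z: (1.1023)z²+(0.2049)z+(-0.0958)=0, √Δ=0.6815 → z ∈ {-0.4021, 0.2162}; z = -0.4021 (taking z<0)
x = -0.1245, y = 0.0817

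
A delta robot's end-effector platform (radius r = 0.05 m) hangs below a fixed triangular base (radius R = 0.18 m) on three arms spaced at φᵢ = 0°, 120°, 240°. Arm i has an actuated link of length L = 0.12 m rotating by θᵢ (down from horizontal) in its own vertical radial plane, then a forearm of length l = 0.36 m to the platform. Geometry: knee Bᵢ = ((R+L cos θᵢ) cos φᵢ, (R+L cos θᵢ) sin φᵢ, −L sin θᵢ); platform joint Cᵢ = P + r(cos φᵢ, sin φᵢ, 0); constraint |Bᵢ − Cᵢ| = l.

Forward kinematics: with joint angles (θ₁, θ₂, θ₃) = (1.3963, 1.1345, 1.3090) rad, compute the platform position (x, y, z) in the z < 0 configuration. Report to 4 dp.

(-0.0211, 0.0184, -0.4339)

φ1=0.0°: virtual centre (0.1508, 0.0000, -0.1182), radius l
S2 = (0.1807·cos120.0°, 0.1807·sin120.0°, -0.1088) = (-0.0904, 0.1565, -0.1088)
φ3=240.0°: virtual centre (-0.0805, -0.1395, -0.1159), radius l
subtract pairs → two planes through P
plane₁₂: -0.4824x+0.3130y+0.0188z = 0.0078
det = 0.2794;  x = -0.0107+0.0239z,  y = 0.0083+-0.0234z
into |P−S₁|² = l²: 1.0011z² + 0.2282z + -0.0895 = 0;  Δ = 0.4103;  z = -0.4339 or 0.2059 → z<0 root = -0.4339
x = -0.0211, y = 0.0184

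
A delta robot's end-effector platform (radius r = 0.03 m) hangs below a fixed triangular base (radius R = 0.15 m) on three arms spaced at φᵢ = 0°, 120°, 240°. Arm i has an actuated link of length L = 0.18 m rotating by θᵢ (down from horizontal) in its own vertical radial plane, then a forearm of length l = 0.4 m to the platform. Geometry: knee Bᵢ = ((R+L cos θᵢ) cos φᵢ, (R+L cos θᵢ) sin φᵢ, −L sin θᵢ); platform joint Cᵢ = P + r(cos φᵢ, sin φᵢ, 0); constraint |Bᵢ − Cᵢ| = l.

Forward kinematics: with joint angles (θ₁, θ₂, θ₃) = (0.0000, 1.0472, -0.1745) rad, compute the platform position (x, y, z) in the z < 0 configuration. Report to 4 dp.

(0.0687, -0.1534, -0.2880)

O1 = (0.3000·cos0.0°, 0.3000·sin0.0°, 0.0000) = (0.3000, 0.0000, 0.0000)
O2 = (0.2100·cos120.0°, 0.2100·sin120.0°, -0.1559) = (-0.1050, 0.1819, -0.1559)
O3 = (0.2973·cos240.0°, 0.2973·sin240.0°, 0.0313) = (-0.1486, -0.2574, 0.0313)
|O₂|²−|O₁|² = -0.0216;  |O₃|²−|O₁|² = -0.0007
[-0.8100 0.3637 -0.3118]·P = -0.0216;  [-0.8973 -0.5149 0.0625]·P = -0.0007
det = 0.7434;  x = 0.0153+-0.1853z,  y = -0.0254+0.4444z
into |P−O₁|² = l²: 1.2318z² + 0.0830z + -0.0783 = 0;  Δ = 0.3927;  z = -0.2880 or 0.2207 → z<0 root = -0.2880
x = 0.0687, y = -0.1534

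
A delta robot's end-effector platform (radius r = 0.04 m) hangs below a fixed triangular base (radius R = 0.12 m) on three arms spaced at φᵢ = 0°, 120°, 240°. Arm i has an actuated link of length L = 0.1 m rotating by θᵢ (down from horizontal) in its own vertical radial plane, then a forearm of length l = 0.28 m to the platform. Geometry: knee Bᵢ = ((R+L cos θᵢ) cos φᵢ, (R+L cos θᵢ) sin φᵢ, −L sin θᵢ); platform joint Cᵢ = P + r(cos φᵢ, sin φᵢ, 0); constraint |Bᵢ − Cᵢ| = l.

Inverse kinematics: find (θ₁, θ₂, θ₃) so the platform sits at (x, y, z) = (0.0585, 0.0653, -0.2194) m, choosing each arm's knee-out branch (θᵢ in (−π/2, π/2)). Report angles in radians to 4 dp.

θ₁ = -0.2624, θ₂ = -0.0001, θ₃ = 0.7849

φ1=0.0° → target in arm frame (0.0585, 0.0653)
  e−x'=0.0215;  (l²−L²−(e−x')²−y'²−z²)/2L = 0.0777
  θ1 = atan2(B,A) + arccos(C/0.2205) = -0.2624
rotate P by −φ2: (0.0273, -0.0833, -0.2194)
  A=0.0527, B=-0.2194, C=(l²−L²−A²−y'²−z²)/(2L)=0.0527
  γ=atan2(-0.2194,0.0527)=-1.3351;  ψ=arccos(0.2337)=1.3349;  θ2=γ+ψ≈-0.0001
rotate P by −φ3: (-0.0858, 0.0180, -0.2194)
  A cos θ + B sin θ = C:  0.1658·cos θ + -0.2194·sin θ = -0.0378
  √(A²+B²)=0.2750;  θ3 = -0.9237+1.7085 ≈ 0.7849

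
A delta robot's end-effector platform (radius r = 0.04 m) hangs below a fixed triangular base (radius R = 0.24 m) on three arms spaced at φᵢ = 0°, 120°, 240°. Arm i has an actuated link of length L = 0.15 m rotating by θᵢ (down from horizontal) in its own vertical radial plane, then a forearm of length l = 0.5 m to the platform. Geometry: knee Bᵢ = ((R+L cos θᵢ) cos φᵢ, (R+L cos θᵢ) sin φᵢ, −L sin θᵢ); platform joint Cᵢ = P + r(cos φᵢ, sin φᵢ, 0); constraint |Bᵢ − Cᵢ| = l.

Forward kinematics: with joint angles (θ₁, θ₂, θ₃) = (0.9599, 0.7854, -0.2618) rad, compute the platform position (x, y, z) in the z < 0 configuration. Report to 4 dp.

centre 1 = (0.2860·cos0.0°, 0.2860·sin0.0°, -0.1229) = (0.2860, 0.0000, -0.1229)
centre 2 = (0.3061·cos120.0°, 0.3061·sin120.0°, -0.1061) = (-0.1530, 0.2651, -0.1061)
φ3=240.0°: virtual centre (-0.1724, -0.2987, 0.0388), radius l
eliminate P² terms by subtracting sphere 1 from 2 and 3
linear system: -0.8781x+0.5301y = 0.0080−0.0336z; -0.9170x+-0.5974y = 0.0235−0.3234z
det = 1.0107;  x = -0.0171+0.1895z,  y = -0.0132+0.2505z
into |P−centre ₁|² = l²: 1.0986z² + 0.1243z + -0.1428 = 0;  Δ = 0.6432;  z = -0.4215 or 0.3084 → z<0 root = -0.4215
x = -0.0970, y = -0.1188

(-0.0970, -0.1188, -0.4215)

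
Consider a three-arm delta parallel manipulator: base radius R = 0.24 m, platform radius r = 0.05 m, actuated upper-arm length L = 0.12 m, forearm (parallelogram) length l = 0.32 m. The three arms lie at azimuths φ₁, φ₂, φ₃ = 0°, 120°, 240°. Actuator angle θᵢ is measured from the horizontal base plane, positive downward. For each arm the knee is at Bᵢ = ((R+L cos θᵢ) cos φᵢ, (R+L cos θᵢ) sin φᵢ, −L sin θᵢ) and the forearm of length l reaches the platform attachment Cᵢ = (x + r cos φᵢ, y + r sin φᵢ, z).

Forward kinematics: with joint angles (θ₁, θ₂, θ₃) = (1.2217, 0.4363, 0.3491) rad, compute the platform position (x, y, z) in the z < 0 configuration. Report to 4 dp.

arm 1 at φ=0.0°: e+L cos θ1 = 0.2310;  centre 1 = (0.2310, 0.0000, -0.1128)
centre 2 = (0.2988·cos120.0°, 0.2988·sin120.0°, -0.0507) = (-0.1494, 0.2587, -0.0507)
arm 3 at φ=240.0°: e+L cos θ3 = 0.3028;  centre 3 = (-0.1514, -0.2622, -0.0410)
subtract pairs → two planes through P
linear system: -0.7609x+0.5175y = 0.0257−0.1241z; -0.7649x+-0.5244y = 0.0273−0.1434z
Cramer: x(z) = -0.0347+0.1753z;  y(z) = -0.0013+0.0179z
sphere 1 gives Az²+Bz+C=0 with A=1.0310, B=0.1323, C=-0.0191;  B²−4AC=0.0961;  roots -0.2145, 0.0861;  negative root z = -0.2145
x = -0.0723, y = -0.0052

(-0.0723, -0.0052, -0.2145)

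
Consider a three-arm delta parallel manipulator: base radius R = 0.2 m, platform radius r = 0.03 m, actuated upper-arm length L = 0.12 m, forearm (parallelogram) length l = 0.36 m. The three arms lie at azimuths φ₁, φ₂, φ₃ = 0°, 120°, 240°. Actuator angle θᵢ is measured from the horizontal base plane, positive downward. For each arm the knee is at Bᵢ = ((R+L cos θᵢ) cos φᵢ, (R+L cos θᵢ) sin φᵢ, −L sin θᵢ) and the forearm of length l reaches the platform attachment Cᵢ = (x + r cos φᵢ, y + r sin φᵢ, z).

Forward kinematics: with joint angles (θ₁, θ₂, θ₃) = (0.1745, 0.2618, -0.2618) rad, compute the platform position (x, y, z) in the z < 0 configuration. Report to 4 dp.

φ1=0.0°: virtual centre (0.2882, 0.0000, -0.0208), radius l
arm 2 at φ=120.0°: ρ2 = 0.2859;  S2 = (-0.1430, 0.2476, -0.0311)
φ3=240.0°: virtual centre (-0.1430, -0.2476, 0.0311), radius l
subtract pairs → two planes through P
plane₁₂: -0.8623x+0.4952y+-0.0204z = -0.0008
det = 0.8540;  x = 0.0009+0.0483z,  y = 0.0000+0.1254z
quadratic in z: (1.0181)z²+(0.0139)z+(-0.0466)=0, √Δ=0.4360 → z ∈ {-0.2210, 0.2073}; z = -0.2210 (taking z<0)
x = -0.0098, y = -0.0277

(-0.0098, -0.0277, -0.2210)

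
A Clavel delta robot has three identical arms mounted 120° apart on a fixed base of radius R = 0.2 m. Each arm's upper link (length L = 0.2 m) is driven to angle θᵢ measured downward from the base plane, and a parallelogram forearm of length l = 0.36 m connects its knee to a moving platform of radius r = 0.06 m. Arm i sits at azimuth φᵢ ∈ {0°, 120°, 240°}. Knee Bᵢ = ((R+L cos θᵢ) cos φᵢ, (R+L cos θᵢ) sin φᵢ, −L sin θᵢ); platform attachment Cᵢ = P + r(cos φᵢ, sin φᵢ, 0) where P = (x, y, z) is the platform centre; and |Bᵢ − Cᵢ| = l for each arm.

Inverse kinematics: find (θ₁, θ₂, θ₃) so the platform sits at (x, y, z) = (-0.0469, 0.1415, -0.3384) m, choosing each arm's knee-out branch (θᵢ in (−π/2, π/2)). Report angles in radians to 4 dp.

θ₁ = 1.0474, θ₂ = 0.1745, θ₃ = 1.2217

rotate P by −φ1: (-0.0469, 0.1415, -0.3384)
  A cos θ + B sin θ = C:  0.1869·cos θ + -0.3384·sin θ = -0.1997
  θ1 = atan2(B,A) + arccos(C/0.3866) = 1.0474
arm 2 (φ=120.0°): x'=0.1460, y'=-0.0301
  e−x'=-0.0060;  (l²−L²−(e−x')²−y'²−z²)/2L = -0.0646
  γ=atan2(-0.3384,-0.0060)=-1.5885;  ψ=arccos(-0.1910)=1.7630;  θ2=γ+ψ≈0.1745
φ3=240.0° → target in arm frame (-0.0991, -0.1114)
  A cos θ + B sin θ = C:  0.2391·cos θ + -0.3384·sin θ = -0.2362
  γ=atan2(-0.3384,0.2391)=-0.9557;  ψ=arccos(-0.5701)=2.1774;  θ3=γ+ψ≈1.2217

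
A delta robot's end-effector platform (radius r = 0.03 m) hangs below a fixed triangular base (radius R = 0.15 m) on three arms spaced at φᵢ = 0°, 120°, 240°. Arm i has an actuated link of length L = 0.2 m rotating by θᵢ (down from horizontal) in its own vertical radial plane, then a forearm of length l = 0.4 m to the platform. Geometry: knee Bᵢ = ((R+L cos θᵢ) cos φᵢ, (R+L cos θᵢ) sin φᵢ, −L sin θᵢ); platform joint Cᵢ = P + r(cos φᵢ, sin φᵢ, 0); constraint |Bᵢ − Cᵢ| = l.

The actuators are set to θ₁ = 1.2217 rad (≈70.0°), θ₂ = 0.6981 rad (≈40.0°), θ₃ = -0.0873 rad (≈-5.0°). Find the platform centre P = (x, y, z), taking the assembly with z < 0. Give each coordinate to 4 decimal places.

(-0.1669, -0.1005, -0.3417)

centre 1 = (0.1884·cos0.0°, 0.1884·sin0.0°, -0.1879) = (0.1884, 0.0000, -0.1879)
centre 2 = (0.2732·cos120.0°, 0.2732·sin120.0°, -0.1286) = (-0.1366, 0.2366, -0.1286)
arm 3 at φ=240.0°: (R−r)+L cos θ3 = 0.3192;  centre 3 = (-0.1596, -0.2765, 0.0174)
|centre ₂|²−|centre ₁|² = 0.0204;  |centre ₃|²−|centre ₁|² = 0.0314
plane₁₂: -0.6500x+0.4732y+0.1188z = 0.0204
Cramer: x(z) = -0.0379+0.3775z;  y(z) = -0.0091+0.2676z
sphere 1 gives Az²+Bz+C=0 with A=1.2141, B=0.2001, C=-0.0734;  B²−4AC=0.3964;  roots -0.3417, 0.1769;  negative root z = -0.3417
x = -0.1669, y = -0.1005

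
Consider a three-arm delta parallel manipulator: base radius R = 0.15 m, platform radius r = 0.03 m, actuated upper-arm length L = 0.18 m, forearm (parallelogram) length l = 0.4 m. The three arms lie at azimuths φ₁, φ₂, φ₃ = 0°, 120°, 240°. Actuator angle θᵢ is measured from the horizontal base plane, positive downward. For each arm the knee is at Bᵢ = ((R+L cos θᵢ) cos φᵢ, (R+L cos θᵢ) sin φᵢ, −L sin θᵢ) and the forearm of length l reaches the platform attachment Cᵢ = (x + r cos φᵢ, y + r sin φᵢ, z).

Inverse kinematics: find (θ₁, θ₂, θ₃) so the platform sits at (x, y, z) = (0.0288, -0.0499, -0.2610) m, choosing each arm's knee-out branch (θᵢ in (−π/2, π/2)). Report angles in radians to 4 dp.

rotate P by −φ1: (0.0288, -0.0499, -0.2610)
  e−x'=0.0912;  (l²−L²−(e−x')²−y'²−z²)/2L = 0.1352
  √(A²+B²)=0.2765;  θ1 = -1.2346+1.0598 ≈ -0.1748
arm 2 (φ=120.0°): x'=-0.0576, y'=0.0000
  A cos θ + B sin θ = C:  0.1776·cos θ + -0.2610·sin θ = 0.0776
  θ2 = atan2(B,A) + arccos(C/0.3157) = 0.3492
arm 3 (φ=240.0°): x'=0.0288, y'=0.0499
  A cos θ + B sin θ = C:  0.0912·cos θ + -0.2610·sin θ = 0.1352
  √(A²+B²)=0.2765;  θ3 = -1.2347+1.0598 ≈ -0.1749

θ₁ = -0.1748, θ₂ = 0.3492, θ₃ = -0.1749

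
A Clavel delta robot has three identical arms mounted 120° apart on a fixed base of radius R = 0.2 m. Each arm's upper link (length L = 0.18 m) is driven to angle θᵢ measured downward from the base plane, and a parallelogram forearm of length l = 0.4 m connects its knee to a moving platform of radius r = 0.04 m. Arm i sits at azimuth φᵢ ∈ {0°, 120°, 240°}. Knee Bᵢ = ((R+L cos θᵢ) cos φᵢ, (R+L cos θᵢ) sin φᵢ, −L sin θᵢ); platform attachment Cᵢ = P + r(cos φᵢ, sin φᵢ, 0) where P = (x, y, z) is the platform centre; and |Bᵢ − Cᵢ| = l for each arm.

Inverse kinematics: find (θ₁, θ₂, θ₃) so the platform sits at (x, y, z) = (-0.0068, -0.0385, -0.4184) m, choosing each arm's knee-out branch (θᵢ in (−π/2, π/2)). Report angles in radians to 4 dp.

θ₁ = 0.8725, θ₂ = 0.9600, θ₃ = 0.6981

φ1=0.0° → target in arm frame (-0.0068, -0.0385)
  A cos θ + B sin θ = C:  0.1668·cos θ + -0.4184·sin θ = -0.2132
  γ=atan2(-0.4184,0.1668)=-1.1914;  ψ=arccos(-0.4734)=2.0639;  θ1=γ+ψ≈0.8725
arm 2 (φ=120.0°): x'=-0.0299, y'=0.0251
  e−x'=0.1899;  (l²−L²−(e−x')²−y'²−z²)/2L = -0.2338
  √(A²+B²)=0.4595;  θ2 = -1.1446+2.1046 ≈ 0.9600
arm 3 (φ=240.0°): x'=0.0367, y'=0.0134
  A=0.1233, B=-0.4184, C=(l²−L²−A²−y'²−z²)/(2L)=-0.1745
  γ=atan2(-0.4184,0.1233)=-1.2843;  ψ=arccos(-0.4001)=1.9825;  θ3=γ+ψ≈0.6981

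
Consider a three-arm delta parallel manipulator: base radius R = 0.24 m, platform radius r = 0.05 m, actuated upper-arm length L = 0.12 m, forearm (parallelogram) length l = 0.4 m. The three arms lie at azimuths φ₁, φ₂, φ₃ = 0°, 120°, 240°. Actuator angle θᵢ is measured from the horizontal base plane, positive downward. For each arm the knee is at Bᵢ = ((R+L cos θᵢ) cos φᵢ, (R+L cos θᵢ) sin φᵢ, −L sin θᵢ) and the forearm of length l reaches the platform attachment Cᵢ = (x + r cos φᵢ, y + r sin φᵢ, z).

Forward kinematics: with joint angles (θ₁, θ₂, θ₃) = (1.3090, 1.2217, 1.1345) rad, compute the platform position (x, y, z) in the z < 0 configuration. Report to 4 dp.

φ1=0.0°: virtual centre (0.2211, 0.0000, -0.1159), radius l
arm 2 at φ=120.0°: (R−r)+L cos θ2 = 0.2310;  centre 2 = (-0.1155, 0.2001, -0.1128)
centre 3 = (0.2407·cos240.0°, 0.2407·sin240.0°, -0.1088) = (-0.1204, -0.2085, -0.1088)
eliminate P² terms by subtracting sphere 1 from 2 and 3
plane₁₂: -0.6732x+0.4002y+0.0063z = 0.0038
det = 0.5539;  x = -0.0083+0.0151z,  y = -0.0044+0.0096z
into |P−centre ₁|² = l²: 1.0003z² + 0.2248z + -0.0940 = 0;  Δ = 0.4265;  z = -0.4388 or 0.2141 → z<0 root = -0.4388
x = -0.0149, y = -0.0086

(-0.0149, -0.0086, -0.4388)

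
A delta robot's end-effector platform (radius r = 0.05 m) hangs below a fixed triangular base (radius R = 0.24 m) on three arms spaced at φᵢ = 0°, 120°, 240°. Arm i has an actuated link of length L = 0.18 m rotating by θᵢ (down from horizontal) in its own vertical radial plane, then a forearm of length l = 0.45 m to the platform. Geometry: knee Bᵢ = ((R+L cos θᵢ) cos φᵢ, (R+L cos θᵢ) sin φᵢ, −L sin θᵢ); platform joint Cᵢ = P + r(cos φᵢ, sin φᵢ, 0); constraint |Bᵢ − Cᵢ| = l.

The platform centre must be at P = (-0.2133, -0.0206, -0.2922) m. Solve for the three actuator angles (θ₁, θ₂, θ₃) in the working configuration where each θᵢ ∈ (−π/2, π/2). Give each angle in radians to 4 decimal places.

arm 1 (φ=0.0°): x'=-0.2133, y'=-0.0206
  A cos θ + B sin θ = C:  0.4033·cos θ + -0.2922·sin θ = -0.2177
  √(A²+B²)=0.4980;  θ1 = -0.6270+2.0231 ≈ 1.3961
rotate P by −φ2: (0.0888, 0.1950, -0.2922)
  A=0.1012, B=-0.2922, C=(l²−L²−A²−y'²−z²)/(2L)=0.1012
  θ2 = atan2(B,A) + arccos(C/0.3092) = -0.0002
rotate P by −φ3: (0.1245, -0.1744, -0.2922)
  A cos θ + B sin θ = C:  0.0655·cos θ + -0.2922·sin θ = 0.1389
  θ3 = atan2(B,A) + arccos(C/0.2995) = -0.2618

θ₁ = 1.3961, θ₂ = -0.0002, θ₃ = -0.2618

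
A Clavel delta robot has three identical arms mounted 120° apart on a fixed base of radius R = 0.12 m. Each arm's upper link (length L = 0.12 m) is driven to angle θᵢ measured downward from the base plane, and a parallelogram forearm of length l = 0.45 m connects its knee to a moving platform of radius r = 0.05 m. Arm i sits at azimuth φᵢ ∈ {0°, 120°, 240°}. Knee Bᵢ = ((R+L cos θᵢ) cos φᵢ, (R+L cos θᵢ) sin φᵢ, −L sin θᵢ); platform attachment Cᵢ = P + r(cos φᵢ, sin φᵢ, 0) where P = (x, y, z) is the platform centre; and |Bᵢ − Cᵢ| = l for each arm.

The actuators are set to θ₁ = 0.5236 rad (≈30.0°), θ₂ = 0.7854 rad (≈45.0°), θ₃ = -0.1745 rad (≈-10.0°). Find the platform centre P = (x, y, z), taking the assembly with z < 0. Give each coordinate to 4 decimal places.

φ1=0.0°: virtual centre (0.1739, 0.0000, -0.0600), radius l
O2 = (0.1549·cos120.0°, 0.1549·sin120.0°, -0.0849) = (-0.0774, 0.1341, -0.0849)
O3 = (0.1882·cos240.0°, 0.1882·sin240.0°, 0.0208) = (-0.0941, -0.1630, 0.0208)
subtract pairs → two planes through P
plane₁₂: -0.5027x+0.2682y+-0.0497z = -0.0027
Cramer: x(z) = 0.0011+0.0883z;  y(z) = -0.0079+0.3508z
sphere 1 gives Az²+Bz+C=0 with A=1.1309, B=0.0839, C=-0.1690;  B²−4AC=0.7714;  roots -0.4254, 0.3512;  negative root z = -0.4254
x = -0.0365, y = -0.1572

(-0.0365, -0.1572, -0.4254)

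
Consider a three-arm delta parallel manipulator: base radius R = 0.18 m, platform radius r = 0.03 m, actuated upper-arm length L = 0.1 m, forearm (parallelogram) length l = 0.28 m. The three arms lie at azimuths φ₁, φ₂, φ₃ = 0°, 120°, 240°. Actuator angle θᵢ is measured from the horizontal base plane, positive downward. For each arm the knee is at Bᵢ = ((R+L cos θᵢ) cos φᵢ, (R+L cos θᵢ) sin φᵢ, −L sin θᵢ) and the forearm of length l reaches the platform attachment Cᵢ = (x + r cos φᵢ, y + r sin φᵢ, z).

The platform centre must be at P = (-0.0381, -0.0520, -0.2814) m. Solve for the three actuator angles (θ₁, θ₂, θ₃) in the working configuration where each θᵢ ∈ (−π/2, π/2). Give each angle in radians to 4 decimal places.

φ1=0.0° → target in arm frame (-0.0381, -0.0520)
  A cos θ + B sin θ = C:  0.1881·cos θ + -0.2814·sin θ = -0.2444
  θ1 = atan2(B,A) + arccos(C/0.3385) = 1.3958
φ2=120.0° → target in arm frame (-0.0260, 0.0590)
  A cos θ + B sin θ = C:  0.1760·cos θ + -0.2814·sin θ = -0.2262
  √(A²+B²)=0.3319;  θ2 = -1.0119+2.3206 ≈ 1.3087
φ3=240.0° → target in arm frame (0.0641, -0.0070)
  A cos θ + B sin θ = C:  0.0859·cos θ + -0.2814·sin θ = -0.0911
  θ3 = atan2(B,A) + arccos(C/0.2942) = 0.6111

θ₁ = 1.3958, θ₂ = 1.3087, θ₃ = 0.6111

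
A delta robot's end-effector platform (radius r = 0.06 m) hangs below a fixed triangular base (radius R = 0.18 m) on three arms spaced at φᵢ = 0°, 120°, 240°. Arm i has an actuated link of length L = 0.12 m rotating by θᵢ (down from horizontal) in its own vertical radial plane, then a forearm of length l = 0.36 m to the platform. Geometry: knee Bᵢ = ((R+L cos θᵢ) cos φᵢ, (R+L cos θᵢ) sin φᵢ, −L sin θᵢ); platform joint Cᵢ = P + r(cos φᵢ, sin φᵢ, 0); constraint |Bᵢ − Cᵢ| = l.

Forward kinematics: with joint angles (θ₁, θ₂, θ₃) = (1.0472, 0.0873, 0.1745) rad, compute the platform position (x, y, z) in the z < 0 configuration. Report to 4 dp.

(-0.1150, 0.0080, -0.3101)

S1 = (0.1800·cos0.0°, 0.1800·sin0.0°, -0.1039) = (0.1800, 0.0000, -0.1039)
φ2=120.0°: virtual centre (-0.1198, 0.2075, -0.0105), radius l
φ3=240.0°: virtual centre (-0.1191, -0.2063, -0.0208), radius l
eliminate P² terms by subtracting sphere 1 from 2 and 3
plane₁₂: -0.5995x+0.4149y+0.1869z = 0.0143
Cramer: x(z) = -0.0236+0.2948z;  y(z) = 0.0004-0.0246z
quadratic in z: (1.0875)z²+(0.0878)z+(-0.0774)=0, √Δ=0.5867 → z ∈ {-0.3101, 0.2294}; z = -0.3101 (taking z<0)
x = -0.1150, y = 0.0080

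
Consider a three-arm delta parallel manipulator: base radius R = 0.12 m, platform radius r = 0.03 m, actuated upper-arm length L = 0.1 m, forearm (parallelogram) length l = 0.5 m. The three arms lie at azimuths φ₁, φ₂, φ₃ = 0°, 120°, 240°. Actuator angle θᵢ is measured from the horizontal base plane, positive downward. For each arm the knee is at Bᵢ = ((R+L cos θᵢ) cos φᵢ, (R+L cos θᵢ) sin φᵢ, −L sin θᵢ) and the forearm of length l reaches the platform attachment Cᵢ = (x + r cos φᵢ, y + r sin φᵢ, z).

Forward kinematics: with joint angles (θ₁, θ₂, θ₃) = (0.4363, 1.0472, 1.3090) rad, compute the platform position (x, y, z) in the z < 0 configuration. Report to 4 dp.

(0.1297, 0.0411, -0.5380)

arm 1 at φ=0.0°: e+L cos θ1 = 0.1806;  O1 = (0.1806, 0.0000, -0.0423)
φ2=120.0°: virtual centre (-0.0700, 0.1212, -0.0866), radius l
φ3=240.0°: virtual centre (-0.0579, -0.1004, -0.0966), radius l
|O₂|²−|O₁|² = -0.0073;  |O₃|²−|O₁|² = -0.0117
plane₁₂: -0.5013x+0.2425y+-0.0887z = -0.0073
det = 0.2163;  x = 0.0199+-0.2041z,  y = 0.0109+-0.0562z
sphere 1 gives Az²+Bz+C=0 with A=1.0448, B=0.1489, C=-0.2222;  B²−4AC=0.9510;  roots -0.5380, 0.3954;  negative root z = -0.5380
x = 0.1297, y = 0.0411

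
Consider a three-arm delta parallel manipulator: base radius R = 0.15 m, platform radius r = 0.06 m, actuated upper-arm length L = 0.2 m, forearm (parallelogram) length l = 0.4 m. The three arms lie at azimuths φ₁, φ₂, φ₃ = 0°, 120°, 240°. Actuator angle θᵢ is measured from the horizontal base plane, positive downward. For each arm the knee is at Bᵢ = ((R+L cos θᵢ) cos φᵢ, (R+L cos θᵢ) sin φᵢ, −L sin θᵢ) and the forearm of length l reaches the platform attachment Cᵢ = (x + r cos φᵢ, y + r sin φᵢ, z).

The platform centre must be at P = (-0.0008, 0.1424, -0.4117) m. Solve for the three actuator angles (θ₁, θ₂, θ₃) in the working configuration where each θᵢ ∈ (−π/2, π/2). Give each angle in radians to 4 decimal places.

θ₁ = 0.6980, θ₂ = 0.2615, θ₃ = 1.0470

arm 1 (φ=0.0°): x'=-0.0008, y'=0.1424
  A cos θ + B sin θ = C:  0.0908·cos θ + -0.4117·sin θ = -0.1950
  γ=atan2(-0.4117,0.0908)=-1.3537;  ψ=arccos(-0.4626)=2.0518;  θ1=γ+ψ≈0.6980
φ2=120.0° → target in arm frame (0.1237, -0.0705)
  A=-0.0337, B=-0.4117, C=(l²−L²−A²−y'²−z²)/(2L)=-0.1390
  θ2 = atan2(B,A) + arccos(C/0.4131) = 0.2615
rotate P by −φ3: (-0.1229, -0.0719, -0.4117)
  e−x'=0.2129;  (l²−L²−(e−x')²−y'²−z²)/2L = -0.2500
  θ3 = atan2(B,A) + arccos(C/0.4635) = 1.0470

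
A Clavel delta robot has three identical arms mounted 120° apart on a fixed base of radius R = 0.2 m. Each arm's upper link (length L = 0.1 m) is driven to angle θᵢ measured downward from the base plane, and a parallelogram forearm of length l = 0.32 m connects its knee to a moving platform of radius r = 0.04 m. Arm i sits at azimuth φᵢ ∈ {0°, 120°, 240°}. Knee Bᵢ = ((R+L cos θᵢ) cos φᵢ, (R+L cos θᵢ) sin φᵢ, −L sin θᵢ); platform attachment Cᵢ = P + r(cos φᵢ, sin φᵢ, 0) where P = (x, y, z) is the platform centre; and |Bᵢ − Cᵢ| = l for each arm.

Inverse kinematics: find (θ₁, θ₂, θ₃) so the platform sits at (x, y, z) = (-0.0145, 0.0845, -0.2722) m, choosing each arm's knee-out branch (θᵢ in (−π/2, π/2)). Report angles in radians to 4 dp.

rotate P by −φ1: (-0.0145, 0.0845, -0.2722)
  A=0.1745, B=-0.2722, C=(l²−L²−A²−y'²−z²)/(2L)=-0.0964
  √(A²+B²)=0.3233;  θ1 = -1.0007+1.8736 ≈ 0.8729
rotate P by −φ2: (0.0804, -0.0297, -0.2722)
  A cos θ + B sin θ = C:  0.0796·cos θ + -0.2722·sin θ = 0.0555
  γ=atan2(-0.2722,0.0796)=-1.2864;  ψ=arccos(0.1956)=1.3739;  θ2=γ+ψ≈0.0875
arm 3 (φ=240.0°): x'=-0.0659, y'=-0.0548
  A cos θ + B sin θ = C:  0.2259·cos θ + -0.2722·sin θ = -0.1787
  √(A²+B²)=0.3537;  θ3 = -0.8780+2.1004 ≈ 1.2224

θ₁ = 0.8729, θ₂ = 0.0875, θ₃ = 1.2224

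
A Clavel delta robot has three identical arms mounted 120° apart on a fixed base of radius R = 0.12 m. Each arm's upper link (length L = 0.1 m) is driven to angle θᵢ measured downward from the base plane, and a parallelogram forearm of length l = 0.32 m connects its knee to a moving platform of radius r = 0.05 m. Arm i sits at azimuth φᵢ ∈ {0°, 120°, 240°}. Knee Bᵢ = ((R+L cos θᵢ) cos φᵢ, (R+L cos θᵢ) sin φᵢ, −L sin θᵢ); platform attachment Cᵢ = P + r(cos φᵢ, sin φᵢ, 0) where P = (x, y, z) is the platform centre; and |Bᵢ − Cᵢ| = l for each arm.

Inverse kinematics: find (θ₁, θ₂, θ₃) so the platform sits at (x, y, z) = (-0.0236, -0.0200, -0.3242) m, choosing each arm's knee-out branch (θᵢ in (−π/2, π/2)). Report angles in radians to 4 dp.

arm 1 (φ=0.0°): x'=-0.0236, y'=-0.0200
  e−x'=0.0936;  (l²−L²−(e−x')²−y'²−z²)/2L = -0.1093
  γ=atan2(-0.3242,0.0936)=-1.2897;  ψ=arccos(-0.3240)=1.9008;  θ1=γ+ψ≈0.6110
arm 2 (φ=120.0°): x'=-0.0055, y'=0.0304
  A cos θ + B sin θ = C:  0.0755·cos θ + -0.3242·sin θ = -0.0967
  γ=atan2(-0.3242,0.0755)=-1.3419;  ψ=arccos(-0.2904)=1.8655;  θ2=γ+ψ≈0.5235
φ3=240.0° → target in arm frame (0.0291, -0.0104)
  A=0.0409, B=-0.3242, C=(l²−L²−A²−y'²−z²)/(2L)=-0.0724
  √(A²+B²)=0.3268;  θ3 = -1.4454+1.7943 ≈ 0.3489

θ₁ = 0.6110, θ₂ = 0.5235, θ₃ = 0.3489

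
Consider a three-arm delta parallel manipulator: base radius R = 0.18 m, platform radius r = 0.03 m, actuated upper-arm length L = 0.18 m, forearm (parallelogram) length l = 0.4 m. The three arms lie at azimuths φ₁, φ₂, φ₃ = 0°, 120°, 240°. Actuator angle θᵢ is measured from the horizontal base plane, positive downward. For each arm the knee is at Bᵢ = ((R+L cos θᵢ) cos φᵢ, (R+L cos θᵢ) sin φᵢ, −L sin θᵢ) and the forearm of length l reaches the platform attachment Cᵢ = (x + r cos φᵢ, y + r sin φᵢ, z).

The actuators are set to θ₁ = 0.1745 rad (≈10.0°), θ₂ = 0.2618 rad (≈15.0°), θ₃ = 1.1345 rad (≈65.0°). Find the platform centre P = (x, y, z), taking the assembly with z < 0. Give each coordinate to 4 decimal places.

(0.0785, 0.1176, -0.3216)

φ1=0.0°: virtual centre (0.3273, 0.0000, -0.0313), radius l
arm 2 at φ=120.0°: (R−r)+L cos θ2 = 0.3239;  centre 2 = (-0.1619, 0.2805, -0.0466)
centre 3 = (0.2261·cos240.0°, 0.2261·sin240.0°, -0.1631) = (-0.1130, -0.1958, -0.1631)
subtract pairs → two planes through P
[-0.9784 0.5610 -0.0307]·P = -0.0010;  [-0.8806 -0.3916 -0.2638]·P = -0.0304
Cramer: x(z) = 0.0199-0.1824z;  y(z) = 0.0328-0.2635z
quadratic in z: (1.1027)z²+(0.1573)z+(-0.0635)=0, √Δ=0.5519 → z ∈ {-0.3216, 0.1789}; z = -0.3216 (taking z<0)
x = 0.0785, y = 0.1176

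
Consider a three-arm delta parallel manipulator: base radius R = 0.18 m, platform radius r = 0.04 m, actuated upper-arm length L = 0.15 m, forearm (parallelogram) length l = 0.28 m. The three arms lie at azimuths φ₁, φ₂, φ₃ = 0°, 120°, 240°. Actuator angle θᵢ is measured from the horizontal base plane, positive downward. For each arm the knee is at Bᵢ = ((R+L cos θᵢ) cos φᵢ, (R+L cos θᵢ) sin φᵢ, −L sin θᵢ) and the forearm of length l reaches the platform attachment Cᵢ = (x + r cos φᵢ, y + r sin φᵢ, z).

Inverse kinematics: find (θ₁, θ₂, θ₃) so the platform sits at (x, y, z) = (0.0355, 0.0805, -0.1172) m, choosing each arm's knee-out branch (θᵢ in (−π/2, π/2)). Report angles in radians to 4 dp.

arm 1 (φ=0.0°): x'=0.0355, y'=0.0805
  e−x'=0.1045;  (l²−L²−(e−x')²−y'²−z²)/2L = 0.0825
  γ=atan2(-0.1172,0.1045)=-0.8426;  ψ=arccos(0.5257)=1.0173;  θ1=γ+ψ≈0.1746
arm 2 (φ=120.0°): x'=0.0520, y'=-0.0710
  e−x'=0.0880;  (l²−L²−(e−x')²−y'²−z²)/2L = 0.0979
  θ2 = atan2(B,A) + arccos(C/0.1466) = -0.0873
φ3=240.0° → target in arm frame (-0.0875, -0.0095)
  e−x'=0.2275;  (l²−L²−(e−x')²−y'²−z²)/2L = -0.0322
  θ3 = atan2(B,A) + arccos(C/0.2559) = 1.2213

θ₁ = 0.1746, θ₂ = -0.0873, θ₃ = 1.2213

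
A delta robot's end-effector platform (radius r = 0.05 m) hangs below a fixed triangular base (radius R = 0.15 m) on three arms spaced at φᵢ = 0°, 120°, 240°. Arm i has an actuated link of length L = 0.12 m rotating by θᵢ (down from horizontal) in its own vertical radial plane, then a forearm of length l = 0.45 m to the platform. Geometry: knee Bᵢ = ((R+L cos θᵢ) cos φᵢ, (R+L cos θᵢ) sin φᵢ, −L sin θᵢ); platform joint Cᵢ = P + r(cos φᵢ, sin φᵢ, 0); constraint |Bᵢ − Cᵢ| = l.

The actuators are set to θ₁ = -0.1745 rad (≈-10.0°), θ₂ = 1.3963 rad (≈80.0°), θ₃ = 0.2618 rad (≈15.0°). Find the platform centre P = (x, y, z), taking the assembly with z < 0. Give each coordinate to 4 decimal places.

(0.1635, -0.1757, -0.3898)

arm 1 at φ=0.0°: e+L cos θ1 = 0.2182;  O1 = (0.2182, 0.0000, 0.0208)
φ2=120.0°: virtual centre (-0.0604, 0.1046, -0.1182), radius l
φ3=240.0°: virtual centre (-0.1080, -0.1870, -0.0311), radius l
|O₂|²−|O₁|² = -0.0195;  |O₃|²−|O₁|² = -0.0005
[-0.5572 0.2093 -0.2780]·P = -0.0195;  [-0.6523 -0.3740 -0.1038]·P = -0.0005
Cramer: x(z) = 0.0214-0.3645z;  y(z) = -0.0361+0.3581z
quadratic in z: (1.2611)z²+(0.0759)z+(-0.1620)=0, √Δ=0.9073 → z ∈ {-0.3898, 0.3296}; z = -0.3898 (taking z<0)
x = 0.1635, y = -0.1757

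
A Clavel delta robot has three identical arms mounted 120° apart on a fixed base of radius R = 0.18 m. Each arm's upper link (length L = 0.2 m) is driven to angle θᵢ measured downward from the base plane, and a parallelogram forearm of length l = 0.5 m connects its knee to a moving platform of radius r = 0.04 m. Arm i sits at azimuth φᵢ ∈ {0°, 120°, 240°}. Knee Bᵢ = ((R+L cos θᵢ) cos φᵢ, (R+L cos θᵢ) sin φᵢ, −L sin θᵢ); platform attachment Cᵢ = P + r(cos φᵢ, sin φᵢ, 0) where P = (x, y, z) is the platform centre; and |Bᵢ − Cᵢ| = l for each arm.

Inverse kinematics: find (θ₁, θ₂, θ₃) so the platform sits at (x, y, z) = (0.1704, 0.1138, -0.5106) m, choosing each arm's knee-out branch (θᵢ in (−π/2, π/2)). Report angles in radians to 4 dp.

θ₁ = 0.2617, θ₂ = 0.7852, θ₃ = 1.3089

φ1=0.0° → target in arm frame (0.1704, 0.1138)
  e−x'=-0.0304;  (l²−L²−(e−x')²−y'²−z²)/2L = -0.1615
  θ1 = atan2(B,A) + arccos(C/0.5115) = 0.2617
φ2=120.0° → target in arm frame (0.0134, -0.2045)
  e−x'=0.1266;  (l²−L²−(e−x')²−y'²−z²)/2L = -0.2714
  √(A²+B²)=0.5261;  θ2 = -1.3277+2.1129 ≈ 0.7852
rotate P by −φ3: (-0.1838, 0.0907, -0.5106)
  e−x'=0.3238;  (l²−L²−(e−x')²−y'²−z²)/2L = -0.4094
  θ3 = atan2(B,A) + arccos(C/0.6046) = 1.3089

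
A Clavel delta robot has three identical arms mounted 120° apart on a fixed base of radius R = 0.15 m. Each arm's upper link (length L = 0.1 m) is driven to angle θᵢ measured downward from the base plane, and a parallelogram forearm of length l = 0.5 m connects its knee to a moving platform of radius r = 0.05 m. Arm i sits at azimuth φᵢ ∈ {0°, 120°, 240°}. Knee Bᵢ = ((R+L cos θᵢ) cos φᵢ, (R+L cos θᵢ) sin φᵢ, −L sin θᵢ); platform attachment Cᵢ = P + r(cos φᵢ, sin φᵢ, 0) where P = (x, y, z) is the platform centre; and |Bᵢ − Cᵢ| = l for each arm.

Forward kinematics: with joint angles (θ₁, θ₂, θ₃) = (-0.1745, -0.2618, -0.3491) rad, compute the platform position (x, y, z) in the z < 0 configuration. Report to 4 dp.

arm 1 at φ=0.0°: (R−r)+L cos θ1 = 0.1985;  centre 1 = (0.1985, 0.0000, 0.0174)
arm 2 at φ=120.0°: (R−r)+L cos θ2 = 0.1966;  centre 2 = (-0.0983, 0.1703, 0.0259)
centre 3 = (0.1940·cos240.0°, 0.1940·sin240.0°, 0.0342) = (-0.0970, -0.1680, 0.0342)
eliminate P² terms by subtracting sphere 1 from 2 and 3
[-0.5936 0.3405 0.0170]·P = -0.0004;  [-0.5909 -0.3360 0.0337]·P = -0.0009
Cramer: x(z) = 0.0011+0.0429z;  y(z) = 0.0008+0.0248z
sphere 1 gives Az²+Bz+C=0 with A=1.0025, B=-0.0516, C=-0.2107;  B²−4AC=0.8477;  roots -0.4335, 0.4850;  negative root z = -0.4335
x = -0.0175, y = -0.0100

(-0.0175, -0.0100, -0.4335)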